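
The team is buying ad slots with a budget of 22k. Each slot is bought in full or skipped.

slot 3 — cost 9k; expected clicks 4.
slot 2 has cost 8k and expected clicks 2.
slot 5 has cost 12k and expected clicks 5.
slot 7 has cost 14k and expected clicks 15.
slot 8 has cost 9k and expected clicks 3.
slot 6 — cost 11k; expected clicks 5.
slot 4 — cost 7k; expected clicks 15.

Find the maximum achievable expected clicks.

30

slot 6 + slot 4: cost 11 + 7 = 18 ≤ 22, expected clicks 5 + 15 = 20.
slot 7 + slot 4: cost 14 + 7 = 21 ≤ 22, expected clicks 15 + 15 = 30.
Best is slot 7 and slot 4 with total expected clicks 30.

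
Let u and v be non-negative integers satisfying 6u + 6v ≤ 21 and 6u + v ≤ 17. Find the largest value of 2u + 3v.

9

(u,v)=(0,3): 6·0+6·3=18≤21, 6·0+1·3=3≤17, objective 9.
(u,v)=(1,2): 6·1+6·2=18≤21, 6·1+1·2=8≤17, objective 8.
(u,v)=(0,2): 6·0+6·2=12≤21, 6·0+1·2=2≤17, objective 6.
No feasible integer point exceeds 9.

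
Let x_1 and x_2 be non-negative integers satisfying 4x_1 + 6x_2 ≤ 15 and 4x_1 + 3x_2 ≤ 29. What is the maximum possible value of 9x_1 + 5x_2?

The continuous relaxation peaks at (3.75, 0) with value 33.75; rounding to a feasible lattice point costs some objective.
(x_1,x_2)=(3,0): 4·3+6·0=12≤15, 4·3+3·0=12≤29, objective 27.
(x_1,x_2)=(2,1): 4·2+6·1=14≤15, 4·2+3·1=11≤29, objective 23.
Maximum is 27 at (x_1,x_2)=(3,0).

27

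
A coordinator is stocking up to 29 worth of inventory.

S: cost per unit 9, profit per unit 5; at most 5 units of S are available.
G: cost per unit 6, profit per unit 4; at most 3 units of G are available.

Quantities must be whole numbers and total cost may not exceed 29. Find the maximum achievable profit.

3×S: cost 27 ≤ 29, profit 3·5 = 15.
1×S and 3×G: cost 27 ≤ 29, profit 1·5 + 3·4 = 17.
Best is 17.

17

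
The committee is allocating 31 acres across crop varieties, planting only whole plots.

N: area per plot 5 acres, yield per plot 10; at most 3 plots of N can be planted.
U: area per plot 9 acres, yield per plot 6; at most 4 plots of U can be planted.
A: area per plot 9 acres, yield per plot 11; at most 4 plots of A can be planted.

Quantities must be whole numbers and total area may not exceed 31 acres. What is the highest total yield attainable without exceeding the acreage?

2×N and 2×A: area 28 ≤ 31, yield 2·10 + 2·11 = 42.
3×N and 1×A: area 24 ≤ 31, yield 3·10 + 1·11 = 41.
Best is 42.

42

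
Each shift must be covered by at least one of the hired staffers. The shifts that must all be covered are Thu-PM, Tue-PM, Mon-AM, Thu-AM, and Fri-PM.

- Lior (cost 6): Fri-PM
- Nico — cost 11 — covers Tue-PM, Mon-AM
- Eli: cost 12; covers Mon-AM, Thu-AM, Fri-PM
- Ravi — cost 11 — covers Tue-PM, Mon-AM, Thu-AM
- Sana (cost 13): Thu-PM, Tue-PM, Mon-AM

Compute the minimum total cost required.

25

The greedy cost-per-new-shift heuristic would pick Ravi, Lior, and Sana for 30, but a cheaper cover exists.
Choose Eli and Sana: together they cover Thu-PM, Tue-PM, Mon-AM, Thu-AM, Fri-PM — every shift.
Total cost: 12 + 13 = 25.
No cover costs less than 25.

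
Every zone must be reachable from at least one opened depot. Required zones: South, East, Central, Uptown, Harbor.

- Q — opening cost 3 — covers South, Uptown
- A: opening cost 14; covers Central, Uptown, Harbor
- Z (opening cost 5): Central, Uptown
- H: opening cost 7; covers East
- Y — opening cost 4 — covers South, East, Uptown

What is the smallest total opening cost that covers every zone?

18

This is an integer covering problem.
The greedy cost-per-new-zone heuristic would pick Y, Z, and A for 23, but a cheaper cover exists.
Choose A and Y: together they cover South, East, Central, Uptown, Harbor — every zone.
Total opening cost: 14 + 4 = 18.
No cover costs less than 18.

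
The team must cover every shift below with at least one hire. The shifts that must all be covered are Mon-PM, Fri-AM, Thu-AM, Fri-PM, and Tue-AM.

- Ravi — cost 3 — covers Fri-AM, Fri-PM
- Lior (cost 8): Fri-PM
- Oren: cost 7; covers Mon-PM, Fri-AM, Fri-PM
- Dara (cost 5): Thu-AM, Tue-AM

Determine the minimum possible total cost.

12

The greedy cost-per-new-shift heuristic would pick Ravi, Dara, and Oren for 15, but a cheaper cover exists.
Choose Oren and Dara: together they cover Mon-PM, Fri-AM, Thu-AM, Fri-PM, Tue-AM — every shift.
Total cost: 7 + 5 = 12.
No cover costs less than 12.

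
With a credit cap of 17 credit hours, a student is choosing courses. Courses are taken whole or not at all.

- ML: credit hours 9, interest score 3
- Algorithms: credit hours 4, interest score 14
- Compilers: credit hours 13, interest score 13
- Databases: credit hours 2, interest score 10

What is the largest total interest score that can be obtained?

27

Allowing fractional choices, the relaxed optimum would be about 35.0, but courses are indivisible.
Algorithms + Compilers: credit hours 4 + 13 = 17 ≤ 17, interest score 14 + 13 = 27.
ML + Algorithms + Databases: credit hours 9 + 4 + 2 = 15 ≤ 17, interest score 3 + 14 + 10 = 27.
The maximum interest score is 27; one optimal choice is ML, Algorithms, and Databases.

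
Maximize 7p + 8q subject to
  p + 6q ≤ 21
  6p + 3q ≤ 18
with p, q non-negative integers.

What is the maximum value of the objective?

(p,q)=(1,3): 1·1+6·3=19≤21, 6·1+3·3=15≤18, objective 31.
(p,q)=(2,2): 1·2+6·2=14≤21, 6·2+3·2=18≤18, objective 30.
Maximum is 31 at (p,q)=(1,3).

31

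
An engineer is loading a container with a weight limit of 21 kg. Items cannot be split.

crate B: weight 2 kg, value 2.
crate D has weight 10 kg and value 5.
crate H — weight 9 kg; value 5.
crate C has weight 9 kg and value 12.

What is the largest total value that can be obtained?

crate B + crate D + crate C: weight 2 + 10 + 9 = 21 ≤ 21, value 2 + 5 + 12 = 19.
crate B + crate H + crate C: weight 2 + 9 + 9 = 20 ≤ 21, value 2 + 5 + 12 = 19.
The maximum value is 19; one optimal choice is crate B, crate H, and crate C.

19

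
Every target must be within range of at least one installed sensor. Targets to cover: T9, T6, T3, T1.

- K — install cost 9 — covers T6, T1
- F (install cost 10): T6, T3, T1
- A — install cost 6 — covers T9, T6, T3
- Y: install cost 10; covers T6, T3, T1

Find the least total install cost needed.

15

This is a weighted set-cover instance.
Choose K and A: together they cover T9, T6, T3, T1 — every target.
Total install cost: 9 + 6 = 15.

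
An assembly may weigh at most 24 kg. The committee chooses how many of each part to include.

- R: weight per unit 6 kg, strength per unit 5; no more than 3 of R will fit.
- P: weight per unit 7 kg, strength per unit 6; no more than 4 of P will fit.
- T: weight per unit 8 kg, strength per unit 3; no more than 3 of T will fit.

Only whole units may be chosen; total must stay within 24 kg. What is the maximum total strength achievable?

P has the best ratio (6/7); taking only P gives at most 3×6 = 18 (stopped by the weight limit).
Optimal: 3×P: weight 21 ≤ 24, strength 3·6 = 18.

18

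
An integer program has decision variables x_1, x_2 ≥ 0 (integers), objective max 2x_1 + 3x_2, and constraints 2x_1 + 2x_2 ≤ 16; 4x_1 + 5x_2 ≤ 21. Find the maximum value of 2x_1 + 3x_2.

12

(x_1,x_2)=(0,4): 2·0+2·4=8≤16, 4·0+5·4=20≤21, objective 12.
(x_1,x_2)=(1,3): 2·1+2·3=8≤16, 4·1+5·3=19≤21, objective 11.
Maximum is 12 at (x_1,x_2)=(0,4).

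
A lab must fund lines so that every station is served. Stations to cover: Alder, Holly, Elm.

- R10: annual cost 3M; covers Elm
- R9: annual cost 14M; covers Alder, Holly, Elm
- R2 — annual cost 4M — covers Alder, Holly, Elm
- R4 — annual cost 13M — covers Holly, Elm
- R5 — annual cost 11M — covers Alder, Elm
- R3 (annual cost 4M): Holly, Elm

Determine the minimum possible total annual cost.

R2 alone covers Alder, Holly, Elm — every station.
Total annual cost: 4.
No cover costs less than 4.

4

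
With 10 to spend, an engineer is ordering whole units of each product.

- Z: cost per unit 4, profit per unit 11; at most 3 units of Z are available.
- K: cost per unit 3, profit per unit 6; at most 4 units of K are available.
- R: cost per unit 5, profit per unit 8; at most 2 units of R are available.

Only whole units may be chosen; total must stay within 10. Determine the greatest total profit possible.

This is a bounded integer knapsack.
2×Z: cost 8 ≤ 10, profit 2·11 = 22.
1×Z and 2×K: cost 10 ≤ 10, profit 1·11 + 2·6 = 23.
Best is 23.

23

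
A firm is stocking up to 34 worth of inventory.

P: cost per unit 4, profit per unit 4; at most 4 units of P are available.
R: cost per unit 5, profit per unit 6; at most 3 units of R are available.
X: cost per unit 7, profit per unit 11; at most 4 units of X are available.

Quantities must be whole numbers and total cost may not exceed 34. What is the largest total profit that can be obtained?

X has the best ratio (11/7); taking only X gives at most 4×11 = 44 (stopped by the cost limit).
Mixing does better — 1×R and 4×X: cost 33 ≤ 34, profit 1·6 + 4·11 = 50.

50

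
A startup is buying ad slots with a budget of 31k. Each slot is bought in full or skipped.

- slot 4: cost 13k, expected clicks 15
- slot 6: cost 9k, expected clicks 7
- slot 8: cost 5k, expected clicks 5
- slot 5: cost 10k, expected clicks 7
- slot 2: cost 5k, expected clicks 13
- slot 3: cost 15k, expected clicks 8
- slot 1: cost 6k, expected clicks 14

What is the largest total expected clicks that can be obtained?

47

Allowing fractional choices, the relaxed optimum would be about 48.6, but ad slots are indivisible.
slot 4 + slot 2 + slot 1: cost 13 + 5 + 6 = 24 ≤ 31, expected clicks 15 + 13 + 14 = 42.
slot 6 + slot 5 + slot 2 + slot 1: cost 9 + 10 + 5 + 6 = 30 ≤ 31, expected clicks 7 + 7 + 13 + 14 = 41.
slot 4 + slot 8 + slot 2 + slot 1: cost 13 + 5 + 5 + 6 = 29 ≤ 31, expected clicks 15 + 5 + 13 + 14 = 47.
Best is slot 4, slot 8, slot 2, and slot 1 with total expected clicks 47.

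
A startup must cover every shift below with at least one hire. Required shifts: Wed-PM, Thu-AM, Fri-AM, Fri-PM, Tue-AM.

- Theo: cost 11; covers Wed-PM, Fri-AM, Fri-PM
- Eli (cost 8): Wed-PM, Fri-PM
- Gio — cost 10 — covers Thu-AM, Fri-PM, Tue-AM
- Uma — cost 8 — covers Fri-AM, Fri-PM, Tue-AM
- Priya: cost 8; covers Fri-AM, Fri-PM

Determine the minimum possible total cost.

21

Choose Theo and Gio: together they cover Wed-PM, Thu-AM, Fri-AM, Fri-PM, Tue-AM — every shift.
Total cost: 11 + 10 = 21.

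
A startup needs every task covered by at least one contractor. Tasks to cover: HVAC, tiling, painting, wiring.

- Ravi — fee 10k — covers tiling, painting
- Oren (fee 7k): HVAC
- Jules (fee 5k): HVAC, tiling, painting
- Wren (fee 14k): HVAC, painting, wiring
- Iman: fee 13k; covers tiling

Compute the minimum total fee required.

Choose Jules and Wren: together they cover HVAC, tiling, painting, wiring — every task.
Total fee: 5 + 14 = 19.

19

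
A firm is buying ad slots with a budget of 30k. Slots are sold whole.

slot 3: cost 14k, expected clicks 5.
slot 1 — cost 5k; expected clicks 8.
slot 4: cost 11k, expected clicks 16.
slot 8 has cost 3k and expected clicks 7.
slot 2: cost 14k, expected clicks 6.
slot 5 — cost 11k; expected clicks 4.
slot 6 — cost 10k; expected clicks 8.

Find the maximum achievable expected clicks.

39

Allowing fractional choices, the relaxed optimum would be about 39.4, but ad slots are indivisible.
slot 1 + slot 4 + slot 8 + slot 5: cost 5 + 11 + 3 + 11 = 30 ≤ 30, expected clicks 8 + 16 + 7 + 4 = 35.
slot 1 + slot 4 + slot 8 + slot 6: cost 5 + 11 + 3 + 10 = 29 ≤ 30, expected clicks 8 + 16 + 7 + 8 = 39.
slot 1 + slot 4 + slot 6: cost 5 + 11 + 10 = 26 ≤ 30, expected clicks 8 + 16 + 8 = 32.
Best is slot 1, slot 4, slot 8, and slot 6 with total expected clicks 39.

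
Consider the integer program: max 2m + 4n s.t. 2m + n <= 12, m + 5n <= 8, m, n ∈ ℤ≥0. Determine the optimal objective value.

The continuous relaxation peaks at (5.78, 0.444) with value 13.33; rounding to a feasible lattice point costs some objective.
(m,n)=(6,0): 2·6+1·0=12≤12, 1·6+5·0=6≤8, objective 12.
(m,n)=(5,0): 2·5+1·0=10≤12, 1·5+5·0=5≤8, objective 10.
(m,n)=(4,0): 2·4+1·0=8≤12, 1·4+5·0=4≤8, objective 8.
The best lattice point is (6,0), giving 12.

12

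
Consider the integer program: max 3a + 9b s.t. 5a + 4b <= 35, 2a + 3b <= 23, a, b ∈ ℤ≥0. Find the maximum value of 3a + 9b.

66

Relaxing integrality, the LP optimum is 69.00 at (a,b) = (0, 7.67), which is not an integer point.
(a,b)=(1,7) is feasible, giving 66.
(a,b)=(0,7) is feasible, giving 63.
(a,b)=(2,6) is feasible, giving 60.
(a,b)=(1,6) is feasible, giving 57.
Maximum is 66 at (a,b)=(1,7).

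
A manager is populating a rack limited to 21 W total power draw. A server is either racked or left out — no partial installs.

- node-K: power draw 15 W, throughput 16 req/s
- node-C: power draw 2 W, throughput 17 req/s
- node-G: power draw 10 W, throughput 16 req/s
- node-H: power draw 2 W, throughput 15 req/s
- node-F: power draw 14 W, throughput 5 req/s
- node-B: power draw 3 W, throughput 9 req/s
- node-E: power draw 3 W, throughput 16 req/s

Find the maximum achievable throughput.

node-C + node-G + node-H + node-E: power draw 2 + 10 + 2 + 3 = 17 ≤ 21, throughput 17 + 16 + 15 + 16 = 64.
node-C + node-G + node-H + node-B + node-E: power draw 2 + 10 + 2 + 3 + 3 = 20 ≤ 21, throughput 17 + 16 + 15 + 9 + 16 = 73.
node-C + node-G + node-B + node-E: power draw 2 + 10 + 3 + 3 = 18 ≤ 21, throughput 17 + 16 + 9 + 16 = 58.
Best is node-C, node-G, node-H, node-B, and node-E with total throughput 73.

73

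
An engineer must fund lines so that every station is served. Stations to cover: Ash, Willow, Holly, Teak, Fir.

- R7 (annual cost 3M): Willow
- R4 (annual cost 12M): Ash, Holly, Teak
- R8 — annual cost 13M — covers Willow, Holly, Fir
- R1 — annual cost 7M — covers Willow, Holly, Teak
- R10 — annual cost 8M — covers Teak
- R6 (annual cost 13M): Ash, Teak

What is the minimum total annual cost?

25

Choose R4 and R8: together they cover Ash, Willow, Holly, Teak, Fir — every station.
Total annual cost: 12 + 13 = 25.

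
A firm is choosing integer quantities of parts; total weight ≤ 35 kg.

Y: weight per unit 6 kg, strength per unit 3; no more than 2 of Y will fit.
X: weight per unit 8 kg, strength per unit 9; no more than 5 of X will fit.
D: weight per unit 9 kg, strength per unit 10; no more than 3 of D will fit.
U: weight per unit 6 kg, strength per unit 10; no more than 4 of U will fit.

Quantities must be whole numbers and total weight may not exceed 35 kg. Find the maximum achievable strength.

50

1×D and 4×U: weight 33 ≤ 35, strength 1·10 + 4·10 = 50.
1×X and 4×U: weight 32 ≤ 35, strength 1·9 + 4·10 = 49.
Best is 50.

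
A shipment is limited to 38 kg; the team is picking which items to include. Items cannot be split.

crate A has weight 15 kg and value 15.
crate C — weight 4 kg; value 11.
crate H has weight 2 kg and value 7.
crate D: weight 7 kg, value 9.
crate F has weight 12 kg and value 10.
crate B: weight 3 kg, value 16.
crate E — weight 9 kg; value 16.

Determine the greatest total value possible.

69

crate A + crate C + crate D + crate B + crate E: weight 15 + 4 + 7 + 3 + 9 = 38 ≤ 38, value 15 + 11 + 9 + 16 + 16 = 67.
crate A + crate C + crate H + crate B + crate E: weight 15 + 4 + 2 + 3 + 9 = 33 ≤ 38, value 15 + 11 + 7 + 16 + 16 = 65.
crate C + crate H + crate D + crate F + crate B + crate E: weight 4 + 2 + 7 + 12 + 3 + 9 = 37 ≤ 38, value 11 + 7 + 9 + 10 + 16 + 16 = 69.
Best is crate C, crate H, crate D, crate F, crate B, and crate E with total value 69.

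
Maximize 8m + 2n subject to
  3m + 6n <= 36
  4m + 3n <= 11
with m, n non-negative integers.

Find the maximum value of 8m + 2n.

(m,n)=(2,1): 3·2+6·1=12≤36, 4·2+3·1=11≤11, objective 18.
(m,n)=(2,0): 3·2+6·0=6≤36, 4·2+3·0=8≤11, objective 16.
(m,n)=(1,2): 3·1+6·2=15≤36, 4·1+3·2=10≤11, objective 12.
(m,n)=(1,1): 3·1+6·1=9≤36, 4·1+3·1=7≤11, objective 10.
No feasible integer point exceeds 18.

18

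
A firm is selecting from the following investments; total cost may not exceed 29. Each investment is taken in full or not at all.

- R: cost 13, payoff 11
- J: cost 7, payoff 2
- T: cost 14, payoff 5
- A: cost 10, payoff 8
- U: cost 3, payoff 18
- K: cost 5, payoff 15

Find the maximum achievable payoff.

Allowing fractional choices, the relaxed optimum would be about 50.4, but investments are indivisible.
J + A + U + K: cost 7 + 10 + 3 + 5 = 25 ≤ 29, payoff 2 + 8 + 18 + 15 = 43.
R + U + K: cost 13 + 3 + 5 = 21 ≤ 29, payoff 11 + 18 + 15 = 44.
R + J + U + K: cost 13 + 7 + 3 + 5 = 28 ≤ 29, payoff 11 + 2 + 18 + 15 = 46.
Best is R, J, U, and K with total payoff 46.

46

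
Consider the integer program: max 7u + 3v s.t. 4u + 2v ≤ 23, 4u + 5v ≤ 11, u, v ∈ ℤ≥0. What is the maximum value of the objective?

14

Relaxing integrality, the LP optimum is 19.25 at (u,v) = (2.75, 0), which is not an integer point.
(u,v)=(2,0): 4·2+2·0=8≤23, 4·2+5·0=8≤11, objective 14.
(u,v)=(1,1): 4·1+2·1=6≤23, 4·1+5·1=9≤11, objective 10.
(u,v)=(1,0): 4·1+2·0=4≤23, 4·1+5·0=4≤11, objective 7.
Maximum is 14 at (u,v)=(2,0).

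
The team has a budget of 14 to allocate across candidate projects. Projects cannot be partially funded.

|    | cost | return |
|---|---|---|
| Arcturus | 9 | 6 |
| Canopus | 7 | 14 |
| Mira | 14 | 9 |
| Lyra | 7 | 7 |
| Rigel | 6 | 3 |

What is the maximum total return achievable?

21

Canopus: cost 7 ≤ 14, return 14.
Canopus + Rigel: cost 7 + 6 = 13 ≤ 14, return 14 + 3 = 17.
Canopus + Lyra: cost 7 + 7 = 14 ≤ 14, return 14 + 7 = 21.
Best is Canopus and Lyra with total return 21.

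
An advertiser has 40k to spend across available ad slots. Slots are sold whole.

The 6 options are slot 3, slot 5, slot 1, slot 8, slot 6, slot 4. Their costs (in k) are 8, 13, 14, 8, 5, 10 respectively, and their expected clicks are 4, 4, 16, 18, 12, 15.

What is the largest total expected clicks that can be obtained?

61

This is an integer program with binary decision variables.
Take slot 1, slot 8, slot 6, and slot 4: cost 14 + 8 + 5 + 10 = 37 ≤ 40, expected clicks 16 + 18 + 12 + 15 = 61.
No other feasible combination does better.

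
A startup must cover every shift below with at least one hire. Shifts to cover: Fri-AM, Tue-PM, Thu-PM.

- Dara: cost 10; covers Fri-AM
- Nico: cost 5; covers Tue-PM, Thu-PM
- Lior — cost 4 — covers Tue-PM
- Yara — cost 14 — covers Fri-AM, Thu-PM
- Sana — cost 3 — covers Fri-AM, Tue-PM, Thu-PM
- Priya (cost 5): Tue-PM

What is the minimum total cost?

This is an integer covering problem.
Sana alone covers Fri-AM, Tue-PM, Thu-PM — every shift.
Total cost: 3.
No cover costs less than 3.

3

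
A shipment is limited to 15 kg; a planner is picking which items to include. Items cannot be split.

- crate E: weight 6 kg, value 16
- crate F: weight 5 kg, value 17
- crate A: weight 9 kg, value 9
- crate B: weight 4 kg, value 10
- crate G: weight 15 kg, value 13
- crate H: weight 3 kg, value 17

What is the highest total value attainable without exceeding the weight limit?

50

crate F + crate B + crate H: weight 5 + 4 + 3 = 12 ≤ 15, value 17 + 10 + 17 = 44.
crate E + crate F + crate H: weight 6 + 5 + 3 = 14 ≤ 15, value 16 + 17 + 17 = 50.
Best is crate E, crate F, and crate H with total value 50.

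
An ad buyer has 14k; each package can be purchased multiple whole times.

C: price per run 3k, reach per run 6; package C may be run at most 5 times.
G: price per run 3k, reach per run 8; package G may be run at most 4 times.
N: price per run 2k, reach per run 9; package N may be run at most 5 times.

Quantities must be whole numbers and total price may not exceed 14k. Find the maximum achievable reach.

53

N has the best ratio (9/2); taking only N gives at most 5×9 = 45 (stopped by the supply cap of 5).
Mixing does better — 1×G and 5×N: price 13 ≤ 14, reach 1·8 + 5·9 = 53.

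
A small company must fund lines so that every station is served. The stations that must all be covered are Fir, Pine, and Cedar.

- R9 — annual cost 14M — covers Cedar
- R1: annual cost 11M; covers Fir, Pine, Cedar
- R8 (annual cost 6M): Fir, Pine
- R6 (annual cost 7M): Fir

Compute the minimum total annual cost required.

11

The greedy cost-per-new-station heuristic would pick R8 and R1 for 17, but a cheaper cover exists.
R1 alone covers Fir, Pine, Cedar — every station.
Total annual cost: 11.
No cover costs less than 11.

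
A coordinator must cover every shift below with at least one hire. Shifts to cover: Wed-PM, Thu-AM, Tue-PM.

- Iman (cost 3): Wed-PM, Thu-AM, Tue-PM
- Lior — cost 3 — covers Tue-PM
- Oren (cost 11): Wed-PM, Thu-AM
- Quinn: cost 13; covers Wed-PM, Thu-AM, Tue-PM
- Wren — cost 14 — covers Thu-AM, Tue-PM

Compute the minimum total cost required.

Iman alone covers Wed-PM, Thu-AM, Tue-PM — every shift.
Total cost: 3.

3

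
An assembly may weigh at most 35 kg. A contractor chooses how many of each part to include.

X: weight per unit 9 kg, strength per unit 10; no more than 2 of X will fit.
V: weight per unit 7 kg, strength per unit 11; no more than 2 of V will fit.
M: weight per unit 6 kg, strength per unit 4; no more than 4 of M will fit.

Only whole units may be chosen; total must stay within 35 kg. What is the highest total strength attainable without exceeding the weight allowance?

This is a bounded integer knapsack.
V has the best ratio (11/7); taking only V gives at most 2×11 = 22 (stopped by the supply cap of 2).
Mixing does better — 2×X and 2×V: weight 32 ≤ 35, strength 2·10 + 2·11 = 42.

42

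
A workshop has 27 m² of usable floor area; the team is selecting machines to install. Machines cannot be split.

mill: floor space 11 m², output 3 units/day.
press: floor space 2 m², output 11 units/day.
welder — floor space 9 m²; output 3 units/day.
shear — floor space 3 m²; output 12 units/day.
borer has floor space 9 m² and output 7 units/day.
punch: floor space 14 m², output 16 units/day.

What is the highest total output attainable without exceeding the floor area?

39

shear + borer + punch: floor space 3 + 9 + 14 = 26 ≤ 27, output 12 + 7 + 16 = 35.
press + shear + punch: floor space 2 + 3 + 14 = 19 ≤ 27, output 11 + 12 + 16 = 39.
Best is press, shear, and punch with total output 39.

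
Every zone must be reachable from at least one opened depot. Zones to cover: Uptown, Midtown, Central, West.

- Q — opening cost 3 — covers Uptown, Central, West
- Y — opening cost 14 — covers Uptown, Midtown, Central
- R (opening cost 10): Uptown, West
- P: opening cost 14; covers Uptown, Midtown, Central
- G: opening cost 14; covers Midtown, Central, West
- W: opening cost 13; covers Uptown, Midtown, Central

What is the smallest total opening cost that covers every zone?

This is an integer covering problem.
Choose Q and W: together they cover Uptown, Midtown, Central, West — every zone.
Total opening cost: 3 + 13 = 16.
No cover costs less than 16.

16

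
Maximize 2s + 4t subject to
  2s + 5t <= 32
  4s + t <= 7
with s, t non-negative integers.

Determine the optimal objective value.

Relaxing integrality, the LP optimum is 25.67 at (s,t) = (0.167, 6.33), which is not an integer point.
(s,t)=(0,6): 2·0+5·6=30≤32, 4·0+1·6=6≤7, objective 24.
(s,t)=(0,5): 2·0+5·5=25≤32, 4·0+1·5=5≤7, objective 20.
The best lattice point is (0,6), giving 24.

24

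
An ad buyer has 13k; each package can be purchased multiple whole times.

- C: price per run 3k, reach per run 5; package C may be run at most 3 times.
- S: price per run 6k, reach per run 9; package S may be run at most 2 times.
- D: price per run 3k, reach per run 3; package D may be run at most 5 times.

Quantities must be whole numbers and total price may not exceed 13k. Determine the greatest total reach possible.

19

C has the best ratio (5/3); taking only C gives at most 3×5 = 15 (stopped by the supply cap of 3).
Mixing does better — 2×C and 1×S: price 12 ≤ 13, reach 2·5 + 1·9 = 19.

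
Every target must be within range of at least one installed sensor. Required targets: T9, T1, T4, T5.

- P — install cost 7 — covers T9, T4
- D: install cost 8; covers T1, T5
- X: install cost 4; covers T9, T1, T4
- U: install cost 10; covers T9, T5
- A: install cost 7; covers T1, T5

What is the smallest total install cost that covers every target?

Choose X and A: together they cover T9, T1, T4, T5 — every target.
Total install cost: 4 + 7 = 11.
No cover costs less than 11.

11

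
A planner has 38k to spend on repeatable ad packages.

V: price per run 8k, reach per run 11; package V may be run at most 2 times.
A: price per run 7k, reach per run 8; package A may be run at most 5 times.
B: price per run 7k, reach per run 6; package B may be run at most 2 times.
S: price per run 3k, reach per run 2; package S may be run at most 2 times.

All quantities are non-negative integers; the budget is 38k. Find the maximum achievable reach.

46

2×V and 3×A: price 37 ≤ 38, reach 2·11 + 3·8 = 46.
2×V, 2×A, and 1×B: price 37 ≤ 38, reach 2·11 + 2·8 + 1·6 = 44.
Best is 46.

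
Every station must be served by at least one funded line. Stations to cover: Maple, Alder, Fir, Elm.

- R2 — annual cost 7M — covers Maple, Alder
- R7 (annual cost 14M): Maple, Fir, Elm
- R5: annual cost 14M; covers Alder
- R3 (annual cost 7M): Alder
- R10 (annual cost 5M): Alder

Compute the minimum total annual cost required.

19

Choose R7 and R10: together they cover Maple, Alder, Fir, Elm — every station.
Total annual cost: 14 + 5 = 19.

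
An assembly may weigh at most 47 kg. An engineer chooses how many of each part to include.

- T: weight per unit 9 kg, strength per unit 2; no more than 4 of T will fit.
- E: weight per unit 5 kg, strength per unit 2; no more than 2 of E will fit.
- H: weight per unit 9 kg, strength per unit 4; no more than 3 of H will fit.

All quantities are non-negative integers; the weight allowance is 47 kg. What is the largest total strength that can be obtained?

H has the best ratio (4/9); taking only H gives at most 3×4 = 12 (stopped by the supply cap of 3).
Mixing does better — 1×T, 2×E, and 3×H: weight 46 ≤ 47, strength 1·2 + 2·2 + 3·4 = 18.

18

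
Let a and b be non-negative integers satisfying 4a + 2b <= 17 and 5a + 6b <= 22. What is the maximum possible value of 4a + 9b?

27

Relaxing integrality, the LP optimum is 33.00 at (a,b) = (0, 3.67), which is not an integer point.
(a,b)=(0,3): 4·0+2·3=6≤17, 5·0+6·3=18≤22, objective 27.
(a,b)=(1,2): 4·1+2·2=8≤17, 5·1+6·2=17≤22, objective 22.
(a,b)=(0,2): 4·0+2·2=4≤17, 5·0+6·2=12≤22, objective 18.
No feasible integer point exceeds 27.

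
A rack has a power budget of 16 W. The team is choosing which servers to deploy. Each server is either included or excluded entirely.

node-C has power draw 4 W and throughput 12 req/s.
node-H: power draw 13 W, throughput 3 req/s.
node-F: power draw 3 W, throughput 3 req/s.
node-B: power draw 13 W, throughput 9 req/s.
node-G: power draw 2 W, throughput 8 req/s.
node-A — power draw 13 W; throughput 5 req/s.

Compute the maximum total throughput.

23

This is an integer program with binary decision variables.
Allowing fractional choices, the relaxed optimum would be about 27.8, but servers are indivisible.
node-C + node-G: power draw 4 + 2 = 6 ≤ 16, throughput 12 + 8 = 20.
node-C + node-F + node-G: power draw 4 + 3 + 2 = 9 ≤ 16, throughput 12 + 3 + 8 = 23.
Best is node-C, node-F, and node-G with total throughput 23.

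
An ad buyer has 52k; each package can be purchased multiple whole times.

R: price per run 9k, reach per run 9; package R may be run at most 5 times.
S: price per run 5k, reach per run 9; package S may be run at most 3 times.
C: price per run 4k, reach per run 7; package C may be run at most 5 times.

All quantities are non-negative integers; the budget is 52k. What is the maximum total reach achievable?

73

S has the best ratio (9/5); taking only S gives at most 3×9 = 27 (stopped by the supply cap of 3).
Mixing does better — 2×R, 3×S, and 4×C: price 49 ≤ 52, reach 2·9 + 3·9 + 4·7 = 73.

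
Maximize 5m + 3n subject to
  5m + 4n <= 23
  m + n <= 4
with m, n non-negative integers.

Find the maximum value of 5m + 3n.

(m,n)=(4,0): 5·4+4·0=20≤23, 1·4+1·0=4≤4, objective 20.
(m,n)=(3,1): 5·3+4·1=19≤23, 1·3+1·1=4≤4, objective 18.
The best lattice point is (4,0), giving 20.

20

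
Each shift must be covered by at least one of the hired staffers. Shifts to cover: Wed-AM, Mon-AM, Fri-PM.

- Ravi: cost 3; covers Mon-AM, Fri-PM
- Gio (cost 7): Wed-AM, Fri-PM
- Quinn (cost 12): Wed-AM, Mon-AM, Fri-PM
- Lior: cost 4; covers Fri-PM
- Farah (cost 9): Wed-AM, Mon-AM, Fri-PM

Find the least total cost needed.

The greedy cost-per-new-shift heuristic would pick Ravi and Gio for 10, but a cheaper cover exists.
Farah alone covers Wed-AM, Mon-AM, Fri-PM — every shift.
Total cost: 9.
No cover costs less than 9.

9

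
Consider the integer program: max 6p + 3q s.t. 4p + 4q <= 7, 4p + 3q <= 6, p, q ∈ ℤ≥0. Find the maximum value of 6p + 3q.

Relaxing integrality, the LP optimum is 9.00 at (p,q) = (1.5, 0), which is not an integer point.
(p,q)=(1,0): 4·1+4·0=4≤7, 4·1+3·0=4≤6, objective 6.
(p,q)=(0,1): 4·0+4·1=4≤7, 4·0+3·1=3≤6, objective 3.
(p,q)=(0,0): 4·0+4·0=0≤7, 4·0+3·0=0≤6, objective 0.
No feasible integer point exceeds 6.

6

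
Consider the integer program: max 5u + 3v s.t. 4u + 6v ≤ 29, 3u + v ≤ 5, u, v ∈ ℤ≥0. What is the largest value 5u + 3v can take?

12

The continuous relaxation peaks at (0.0714, 4.79) with value 14.71; rounding to a feasible lattice point costs some objective.
(u,v)=(0,4): 4·0+6·4=24≤29, 3·0+1·4=4≤5, objective 12.
(u,v)=(0,3): 4·0+6·3=18≤29, 3·0+1·3=3≤5, objective 9.
No feasible integer point exceeds 12.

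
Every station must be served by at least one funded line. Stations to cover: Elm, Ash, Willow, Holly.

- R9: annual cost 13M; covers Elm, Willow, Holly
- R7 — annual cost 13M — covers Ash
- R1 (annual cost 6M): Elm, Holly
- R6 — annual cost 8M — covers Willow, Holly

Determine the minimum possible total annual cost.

26

This is an integer covering problem.
Choose R9 and R7: together they cover Elm, Ash, Willow, Holly — every station.
Total annual cost: 13 + 13 = 26.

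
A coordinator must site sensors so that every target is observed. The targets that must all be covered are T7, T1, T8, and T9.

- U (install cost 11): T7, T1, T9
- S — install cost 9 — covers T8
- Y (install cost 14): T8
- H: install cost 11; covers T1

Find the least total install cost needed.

Choose U and S: together they cover T7, T1, T8, T9 — every target.
Total install cost: 11 + 9 = 20.
No cover costs less than 20.

20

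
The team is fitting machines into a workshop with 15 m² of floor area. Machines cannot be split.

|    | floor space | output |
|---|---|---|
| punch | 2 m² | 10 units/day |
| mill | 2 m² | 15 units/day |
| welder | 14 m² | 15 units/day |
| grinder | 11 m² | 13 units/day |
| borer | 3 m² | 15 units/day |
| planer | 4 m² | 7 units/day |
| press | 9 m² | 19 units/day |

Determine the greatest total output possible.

49

Allowing fractional choices, the relaxed optimum would be about 56.9, but machines are indivisible.
mill + borer + press: floor space 2 + 3 + 9 = 14 ≤ 15, output 15 + 15 + 19 = 49.
punch + mill + borer + planer: floor space 2 + 2 + 3 + 4 = 11 ≤ 15, output 10 + 15 + 15 + 7 = 47.
punch + mill + press: floor space 2 + 2 + 9 = 13 ≤ 15, output 10 + 15 + 19 = 44.
Best is mill, borer, and press with total output 49.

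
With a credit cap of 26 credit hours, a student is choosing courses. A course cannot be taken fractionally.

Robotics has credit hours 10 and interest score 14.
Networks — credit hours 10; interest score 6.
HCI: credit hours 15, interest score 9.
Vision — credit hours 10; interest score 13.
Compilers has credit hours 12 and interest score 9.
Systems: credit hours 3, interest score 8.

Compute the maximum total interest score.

35

This is a 0-1 knapsack instance.
Take Robotics, Vision, and Systems: credit hours 10 + 10 + 3 = 23 ≤ 26, interest score 14 + 13 + 8 = 35.
No other feasible combination does better.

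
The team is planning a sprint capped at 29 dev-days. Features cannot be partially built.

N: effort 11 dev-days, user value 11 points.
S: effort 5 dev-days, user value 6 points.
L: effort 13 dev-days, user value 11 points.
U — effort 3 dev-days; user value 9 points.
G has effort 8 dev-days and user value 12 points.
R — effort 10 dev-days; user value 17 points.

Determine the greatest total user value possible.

44

Treat it as a binary knapsack problem.
Allowing fractional choices, the relaxed optimum would be about 47.0, but features are indivisible.
N + G + R: effort 11 + 8 + 10 = 29 ≤ 29, user value 11 + 12 + 17 = 40.
N + S + U + R: effort 11 + 5 + 3 + 10 = 29 ≤ 29, user value 11 + 6 + 9 + 17 = 43.
S + U + G + R: effort 5 + 3 + 8 + 10 = 26 ≤ 29, user value 6 + 9 + 12 + 17 = 44.
Best is S, U, G, and R with total user value 44.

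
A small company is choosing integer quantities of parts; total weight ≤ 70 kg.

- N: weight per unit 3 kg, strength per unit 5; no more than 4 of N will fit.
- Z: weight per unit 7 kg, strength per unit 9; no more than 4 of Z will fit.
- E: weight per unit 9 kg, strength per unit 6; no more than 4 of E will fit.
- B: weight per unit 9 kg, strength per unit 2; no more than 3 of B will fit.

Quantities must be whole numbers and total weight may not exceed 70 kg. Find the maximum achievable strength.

74

This is a bounded integer knapsack.
4×N, 3×Z, and 4×E: weight 69 ≤ 70, strength 4·5 + 3·9 + 4·6 = 71.
4×N, 4×Z, and 3×E: weight 67 ≤ 70, strength 4·5 + 4·9 + 3·6 = 74.
Best is 74.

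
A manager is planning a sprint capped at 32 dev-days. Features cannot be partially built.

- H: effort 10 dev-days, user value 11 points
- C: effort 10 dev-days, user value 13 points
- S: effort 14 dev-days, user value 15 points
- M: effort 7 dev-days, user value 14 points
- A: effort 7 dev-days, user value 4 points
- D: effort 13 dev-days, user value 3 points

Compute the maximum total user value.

Take C, S, and M: effort 10 + 14 + 7 = 31 ≤ 32, user value 13 + 15 + 14 = 42.
No other feasible combination does better.

42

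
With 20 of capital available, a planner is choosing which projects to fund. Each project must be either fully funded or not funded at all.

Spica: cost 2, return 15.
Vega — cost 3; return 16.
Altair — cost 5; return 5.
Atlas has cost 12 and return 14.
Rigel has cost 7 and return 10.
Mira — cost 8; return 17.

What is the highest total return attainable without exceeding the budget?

58

Spica + Vega + Altair + Mira: cost 2 + 3 + 5 + 8 = 18 ≤ 20, return 15 + 16 + 5 + 17 = 53.
Spica + Vega + Rigel + Mira: cost 2 + 3 + 7 + 8 = 20 ≤ 20, return 15 + 16 + 10 + 17 = 58.
Best is Spica, Vega, Rigel, and Mira with total return 58.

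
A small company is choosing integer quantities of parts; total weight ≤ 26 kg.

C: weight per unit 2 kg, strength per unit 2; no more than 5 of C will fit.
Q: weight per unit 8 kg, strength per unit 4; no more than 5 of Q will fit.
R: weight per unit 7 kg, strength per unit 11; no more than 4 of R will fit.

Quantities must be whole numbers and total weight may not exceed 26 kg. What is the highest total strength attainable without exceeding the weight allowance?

This is a bounded integer knapsack.
1×C and 3×R: weight 23 ≤ 26, strength 1·2 + 3·11 = 35.
2×C and 3×R: weight 25 ≤ 26, strength 2·2 + 3·11 = 37.
Best is 37.

37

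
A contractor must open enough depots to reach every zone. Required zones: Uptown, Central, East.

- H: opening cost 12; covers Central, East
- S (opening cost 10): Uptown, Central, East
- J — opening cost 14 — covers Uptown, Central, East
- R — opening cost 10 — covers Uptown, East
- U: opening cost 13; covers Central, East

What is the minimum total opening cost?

S alone covers Uptown, Central, East — every zone.
Total opening cost: 10.

10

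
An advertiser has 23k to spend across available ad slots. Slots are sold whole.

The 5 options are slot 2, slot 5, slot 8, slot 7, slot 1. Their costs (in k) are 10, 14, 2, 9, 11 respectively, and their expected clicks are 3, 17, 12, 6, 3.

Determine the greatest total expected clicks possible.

Allowing fractional choices, the relaxed optimum would be about 33.7, but ad slots are indivisible.
slot 5 + slot 8: cost 14 + 2 = 16 ≤ 23, expected clicks 17 + 12 = 29.
slot 5 + slot 7: cost 14 + 9 = 23 ≤ 23, expected clicks 17 + 6 = 23.
Best is slot 5 and slot 8 with total expected clicks 29.

29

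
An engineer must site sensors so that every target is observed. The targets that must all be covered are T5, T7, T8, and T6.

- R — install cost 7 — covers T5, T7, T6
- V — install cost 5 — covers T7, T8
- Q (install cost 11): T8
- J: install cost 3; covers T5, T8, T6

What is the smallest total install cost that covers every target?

8

Choose V and J: together they cover T5, T7, T8, T6 — every target.
Total install cost: 5 + 3 = 8.
No cover costs less than 8.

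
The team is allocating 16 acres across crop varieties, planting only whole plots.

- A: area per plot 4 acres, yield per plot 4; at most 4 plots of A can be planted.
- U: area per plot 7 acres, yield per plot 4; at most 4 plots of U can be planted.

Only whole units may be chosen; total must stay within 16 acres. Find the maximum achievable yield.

16

A has the best ratio (4/4); taking only A gives at most 4×4 = 16 (stopped by the area limit).
Optimal: 4×A: area 16 ≤ 16, yield 4·4 = 16.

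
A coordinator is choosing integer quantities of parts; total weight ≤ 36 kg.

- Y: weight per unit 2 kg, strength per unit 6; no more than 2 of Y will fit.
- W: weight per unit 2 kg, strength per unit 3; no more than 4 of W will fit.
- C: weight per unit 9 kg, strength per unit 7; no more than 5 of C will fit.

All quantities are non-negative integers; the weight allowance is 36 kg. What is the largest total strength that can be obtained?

39

2×Y, 4×W, and 2×C: weight 30 ≤ 36, strength 2·6 + 4·3 + 2·7 = 38.
2×Y, 2×W, and 3×C: weight 35 ≤ 36, strength 2·6 + 2·3 + 3·7 = 39.
Best is 39.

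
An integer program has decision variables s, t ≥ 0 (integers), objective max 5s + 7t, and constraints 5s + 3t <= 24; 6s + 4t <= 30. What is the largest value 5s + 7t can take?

(s,t)=(0,7): 5·0+3·7=21≤24, 6·0+4·7=28≤30, objective 49.
(s,t)=(1,6): 5·1+3·6=23≤24, 6·1+4·6=30≤30, objective 47.
The best lattice point is (0,7), giving 49.

49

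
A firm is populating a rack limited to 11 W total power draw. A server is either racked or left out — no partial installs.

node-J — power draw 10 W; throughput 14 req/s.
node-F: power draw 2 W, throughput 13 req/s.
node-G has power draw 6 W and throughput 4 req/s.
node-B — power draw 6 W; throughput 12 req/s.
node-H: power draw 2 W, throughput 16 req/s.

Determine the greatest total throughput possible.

Treat it as a binary knapsack problem.
Allowing fractional choices, the relaxed optimum would be about 42.4, but servers are indivisible.
node-F + node-B + node-H: power draw 2 + 6 + 2 = 10 ≤ 11, throughput 13 + 12 + 16 = 41.
node-F + node-G + node-H: power draw 2 + 6 + 2 = 10 ≤ 11, throughput 13 + 4 + 16 = 33.
node-F + node-H: power draw 2 + 2 = 4 ≤ 11, throughput 13 + 16 = 29.
Best is node-F, node-B, and node-H with total throughput 41.

41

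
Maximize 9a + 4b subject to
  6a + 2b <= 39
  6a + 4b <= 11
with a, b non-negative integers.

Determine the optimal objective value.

13

Relaxing integrality, the LP optimum is 16.50 at (a,b) = (1.83, 0), which is not an integer point.
(a,b)=(1,1) is feasible, giving 13.
(a,b)=(1,0) is feasible, giving 9.
(a,b)=(0,2) is feasible, giving 8.
The best lattice point is (1,1), giving 13.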